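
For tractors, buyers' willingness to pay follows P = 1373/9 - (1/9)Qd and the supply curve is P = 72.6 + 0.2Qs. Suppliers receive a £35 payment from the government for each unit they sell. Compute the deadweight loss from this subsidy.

Deadweight loss = £1968.75

Pre-subsidy: 1373/9 - (1/9)Q = 72.6 + 0.2Q gives Q* = 257 and P* = 124.
With the subsidy, sellers receive Ps = Pb + 35 for each unit, where Pb is the price buyers pay.
On the curves, Pb = 1373/9 - (1/9)Q and Ps = 72.6 + 0.2Q; the wedge Ps − Pb = 35 gives 72.6 + 0.2Q − (1373/9 - (1/9)Q) = 35, so Q' = 369.5.
Then Pb = 1373/9 − (1/9)·369.5 = 111.5 and Ps = 72.6 + 0.2·369.5 = 146.5.
The subsidy expands output by 369.5 − 257 = 112.5 past the efficient level; on those units the gap between marginal cost and willingness to pay runs from 0 up to 35.
DWL = ½ × 35 × 112.5 = 1968.75.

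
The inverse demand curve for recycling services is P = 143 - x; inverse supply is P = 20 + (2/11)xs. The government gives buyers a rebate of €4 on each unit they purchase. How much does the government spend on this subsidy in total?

Government cost = 5588/13

Pre-subsidy: 143 - x = 20 + (2/11)x gives x* = 1353/13 and P* = 506/13.
With the rebate, buyers effectively pay Pb = Ps − 4, where Ps is the price sellers receive.
On the curves, Pb = 143 - x and Ps = 20 + (2/11)x; the wedge Ps − Pb = 4 gives 20 + (2/11)x − (143 - x) = 4, so x' = 1397/13.
Then Pb = 143 − 1·(1397/13) = 462/13 and Ps = 20 + (2/11)·(1397/13) = 514/13.
Government outlay = subsidy × quantity = 4 × 1397/13 = 5588/13.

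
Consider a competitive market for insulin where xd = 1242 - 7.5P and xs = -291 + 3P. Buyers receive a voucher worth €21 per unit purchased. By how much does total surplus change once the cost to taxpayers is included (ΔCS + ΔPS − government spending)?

Net change in total surplus = -€472.5

Pre-subsidy: 1242 - 7.5P = -291 + 3P gives P* = 146, x* = 147.
With the rebate, buyers effectively pay Pb = Ps − 21, where Ps is the price sellers receive.
Demand in terms of Ps becomes xd = 1242 − 7.5(Ps − 21) = 1399.5 - 7.5Ps. Setting this equal to supply: 1399.5 - 7.5Ps = -291 + 3Ps, so Ps = 161.
Buyers pay Pb = 161 − 21 = 140; x' = -291 + 3·161 = 192.
ΔCS = ½(147 + 192)(146 − 140) = 1017; ΔPS = ½(147 + 192)(161 − 146) = 2542.5.
Government spending = 21 × 192 = 4032.
Net change = 1017 + 2542.5 − 4032 = -472.5. The loss equals the DWL triangle ½·21·45.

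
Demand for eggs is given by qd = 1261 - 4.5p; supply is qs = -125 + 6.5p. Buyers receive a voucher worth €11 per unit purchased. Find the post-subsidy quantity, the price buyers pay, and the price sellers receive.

q' = 723.25; buyers pay €119.5; sellers receive €130.5

Pre-subsidy: 1261 - 4.5p = -125 + 6.5p gives p* = 126, q* = 694.
With the rebate, buyers effectively pay pb = ps − 11, where ps is the price sellers receive.
Demand in terms of ps becomes qd = 1261 − 4.5(ps − 11) = 1310.5 - 4.5ps. Setting this equal to supply: 1310.5 - 4.5ps = -125 + 6.5ps, so ps = 130.5.
Buyers pay pb = 130.5 − 11 = 119.5; q' = -125 + 6.5·130.5 = 723.25.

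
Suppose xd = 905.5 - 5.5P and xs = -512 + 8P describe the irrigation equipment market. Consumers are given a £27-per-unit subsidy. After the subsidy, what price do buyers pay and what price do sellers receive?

Buyers pay £89; sellers receive £116

Pre-subsidy: 905.5 - 5.5P = -512 + 8P gives P* = 105, x* = 328.
With the rebate, buyers effectively pay Pb = Ps − 27, where Ps is the price sellers receive.
Demand in terms of Ps becomes xd = 905.5 − 5.5(Ps − 27) = 1054 - 5.5Ps. Setting this equal to supply: 1054 - 5.5Ps = -512 + 8Ps, so Ps = 116.
Buyers pay Pb = 116 − 27 = 89; x' = -512 + 8·116 = 416.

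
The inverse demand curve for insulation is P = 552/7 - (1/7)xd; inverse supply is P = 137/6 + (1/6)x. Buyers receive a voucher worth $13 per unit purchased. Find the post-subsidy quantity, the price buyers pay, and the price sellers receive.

Pre-subsidy: 552/7 - (1/7)x = 137/6 + (1/6)x gives x* = 181 and P* = 53.
With the rebate, buyers effectively pay Pb = Ps − 13, where Ps is the price sellers receive.
On the curves, Pb = 552/7 - (1/7)x and Ps = 137/6 + (1/6)x; the wedge Ps − Pb = 13 gives 137/6 + (1/6)x − (552/7 - (1/7)x) = 13, so x' = 223.
Then Pb = 552/7 − (1/7)·223 = 47 and Ps = 137/6 + (1/6)·223 = 60.

x' = 223; buyers pay $47; sellers receive $60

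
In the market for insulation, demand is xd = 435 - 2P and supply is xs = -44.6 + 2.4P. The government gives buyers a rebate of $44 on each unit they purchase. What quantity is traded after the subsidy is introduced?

Pre-subsidy: 435 - 2P = -44.6 + 2.4P gives P* = 109, x* = 217.
With the rebate, buyers effectively pay Pb = Ps − 44, where Ps is the price sellers receive.
Demand in terms of Ps becomes xd = 435 − 2(Ps − 44) = 523 - 2Ps. Setting this equal to supply: 523 - 2Ps = -44.6 + 2.4Ps, so Ps = 129.
Buyers pay Pb = 129 − 44 = 85; x' = -44.6 + 2.4·129 = 265.

x' = 265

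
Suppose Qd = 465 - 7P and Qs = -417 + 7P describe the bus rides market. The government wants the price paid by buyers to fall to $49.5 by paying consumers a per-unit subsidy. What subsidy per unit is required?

At a buyer price of 49.5, quantity demanded is 465 − 7·49.5 = 118.5.
Sellers supply 118.5 only when they receive Ps with -417 + 7·Ps = 118.5, i.e. Ps = 76.5.
s = Ps − Pb = 76.5 − 49.5 = 27.

Required subsidy s = $27 per unit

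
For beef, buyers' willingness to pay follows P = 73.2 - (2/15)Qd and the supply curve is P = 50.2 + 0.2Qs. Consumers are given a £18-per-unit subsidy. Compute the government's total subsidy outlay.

Government cost = £2214

Pre-subsidy: 73.2 - (2/15)Q = 50.2 + 0.2Q gives Q* = 69 and P* = 64.
With the rebate, buyers effectively pay Pb = Ps − 18, where Ps is the price sellers receive.
On the curves, Pb = 73.2 - (2/15)Q and Ps = 50.2 + 0.2Q; the wedge Ps − Pb = 18 gives 50.2 + 0.2Q − (73.2 - (2/15)Q) = 18, so Q' = 123.
Then Pb = 73.2 − (2/15)·123 = 56.8 and Ps = 50.2 + 0.2·123 = 74.8.
Government outlay = subsidy × quantity = 18 × 123 = 2214.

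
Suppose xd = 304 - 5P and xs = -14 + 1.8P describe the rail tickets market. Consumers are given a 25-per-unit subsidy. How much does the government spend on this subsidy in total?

Government cost = 87775/34

Pre-subsidy: 304 - 5P = -14 + 1.8P gives P* = 795/17, x* = 1193/17.
With the rebate, buyers effectively pay Pb = Ps − 25, where Ps is the price sellers receive.
Demand in terms of Ps becomes xd = 304 − 5(Ps − 25) = 429 - 5Ps. Setting this equal to supply: 429 - 5Ps = -14 + 1.8Ps, so Ps = 2215/34.
Buyers pay Pb = 2215/34 − 25 = 1365/34; x' = -14 + 1.8·(2215/34) = 3511/34.
Government outlay = subsidy × quantity = 25 × 3511/34 = 87775/34.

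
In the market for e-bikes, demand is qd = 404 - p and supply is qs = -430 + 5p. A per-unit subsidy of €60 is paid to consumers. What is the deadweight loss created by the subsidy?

Deadweight loss = €1500

Pre-subsidy: 404 - p = -430 + 5p gives p* = 139, q* = 265.
With the rebate, buyers effectively pay pb = ps − 60, where ps is the price sellers receive.
Demand in terms of ps becomes qd = 404 − 1(ps − 60) = 464 - ps. Setting this equal to supply: 464 - ps = -430 + 5ps, so ps = 149.
Buyers pay pb = 149 − 60 = 89; q' = -430 + 5·149 = 315.
The subsidy expands output by 315 − 265 = 50 past the efficient level; on those units the gap between marginal cost and willingness to pay runs from 0 up to 60.
DWL = ½ × 60 × 50 = 1500.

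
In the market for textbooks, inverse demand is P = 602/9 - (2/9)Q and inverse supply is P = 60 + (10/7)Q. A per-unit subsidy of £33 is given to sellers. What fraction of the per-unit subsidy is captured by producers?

Producer share = 45/52

Pre-subsidy: 602/9 - (2/9)Q = 60 + (10/7)Q gives Q* = 217/52 and P* = 1715/26.
With the subsidy, sellers receive Ps = Pb + 33 for each unit, where Pb is the price buyers pay.
On the curves, Pb = 602/9 - (2/9)Q and Ps = 60 + (10/7)Q; the wedge Ps − Pb = 33 gives 60 + (10/7)Q − (602/9 - (2/9)Q) = 33, so Q' = 2513/104.
Then Pb = 602/9 − (2/9)·(2513/104) = 3199/52 and Ps = 60 + (10/7)·(2513/104) = 4915/52.
Buyers' price falls by P* − Pb = 1715/26 − 3199/52 = 231/52; sellers' price rises by Ps − P* = 4915/52 − 1715/26 = 1485/52.
So producers capture (1485/52)/33 = 45/52 of each unit of subsidy.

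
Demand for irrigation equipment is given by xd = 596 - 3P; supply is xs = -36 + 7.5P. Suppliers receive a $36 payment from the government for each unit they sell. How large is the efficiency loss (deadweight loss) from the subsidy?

Pre-subsidy: 596 - 3P = -36 + 7.5P gives P* = 1264/21, x* = 2908/7.
With the subsidy, sellers receive Ps = Pb + 36 for each unit, where Pb is the price buyers pay.
Supply in terms of Pb becomes xs = -36 + 7.5(Pb + 36) = 234 + 7.5Pb. Setting this equal to demand: 596 - 3Pb = 234 + 7.5Pb, so Pb = 724/21.
Sellers receive Ps = 724/21 + 36 = 1480/21; x' = 596 − 3·(724/21) = 3448/7.
The subsidy expands output by 3448/7 − 2908/7 = 540/7 past the efficient level; on those units the gap between marginal cost and willingness to pay runs from 0 up to 36.
DWL = ½ × 36 × 540/7 = 9720/7.

Deadweight loss = 9720/7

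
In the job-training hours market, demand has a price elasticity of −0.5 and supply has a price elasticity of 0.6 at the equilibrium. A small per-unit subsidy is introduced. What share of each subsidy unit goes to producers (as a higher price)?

Producer share = 5/11

For a small subsidy around the equilibrium, the benefit split depends on the relative slopes, which at a point are proportional to the elasticities.
Buyer share = εs/(εs + |εd|) = 0.6/(0.6 + 0.5) = 6/11; seller share = |εd|/(εs + |εd|) = 5/11.
So producers capture 5/11 of the subsidy.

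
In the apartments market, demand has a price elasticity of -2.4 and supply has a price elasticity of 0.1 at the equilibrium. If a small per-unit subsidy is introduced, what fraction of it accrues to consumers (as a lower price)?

For a small subsidy around the equilibrium, the benefit split depends on the relative slopes, which at a point are proportional to the elasticities.
Buyer share = εs/(εs + |εd|) = 0.1/(0.1 + 2.4) = 0.04; seller share = |εd|/(εs + |εd|) = 0.96.

Consumer share = 0.04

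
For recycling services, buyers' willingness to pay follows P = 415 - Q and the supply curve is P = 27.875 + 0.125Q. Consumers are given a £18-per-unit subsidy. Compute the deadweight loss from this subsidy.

Deadweight loss = £144

Pre-subsidy: 415 - Q = 27.875 + 0.125Q gives Q* = 3097/9 and P* = 638/9.
With the rebate, buyers effectively pay Pb = Ps − 18, where Ps is the price sellers receive.
On the curves, Pb = 415 - Q and Ps = 27.875 + 0.125Q; the wedge Ps − Pb = 18 gives 27.875 + 0.125Q − (415 - Q) = 18, so Q' = 3241/9.
Then Pb = 415 − 1·(3241/9) = 494/9 and Ps = 27.875 + 0.125·(3241/9) = 656/9.
The subsidy expands output by 3241/9 − 3097/9 = 16 past the efficient level; on those units the gap between marginal cost and willingness to pay runs from 0 up to 18.
DWL = ½ × 18 × 16 = 144.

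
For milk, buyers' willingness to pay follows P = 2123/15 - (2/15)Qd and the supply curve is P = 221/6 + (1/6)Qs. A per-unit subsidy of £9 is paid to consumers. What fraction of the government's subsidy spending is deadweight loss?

Pre-subsidy: 2123/15 - (2/15)Q = 221/6 + (1/6)Q gives Q* = 349 and P* = 95.
With the rebate, buyers effectively pay Pb = Ps − 9, where Ps is the price sellers receive.
On the curves, Pb = 2123/15 - (2/15)Q and Ps = 221/6 + (1/6)Q; the wedge Ps − Pb = 9 gives 221/6 + (1/6)Q − (2123/15 - (2/15)Q) = 9, so Q' = 379.
Then Pb = 2123/15 − (2/15)·379 = 91 and Ps = 221/6 + (1/6)·379 = 100.
ΔCS = ½(349 + 379)(95 − 91) = 1456; ΔPS = ½(349 + 379)(100 − 95) = 1820.
Government spending = 9 × 379 = 3411.
DWL = ½ × 9 × (379 − 349) = 135; fraction = 135 / 3411 = 15/379.

DWL / government spending = 15/379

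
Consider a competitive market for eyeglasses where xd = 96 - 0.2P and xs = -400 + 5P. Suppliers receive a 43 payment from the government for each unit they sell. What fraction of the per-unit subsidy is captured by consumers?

Pre-subsidy: 96 - 0.2P = -400 + 5P gives P* = 1240/13, x* = 1000/13.
With the subsidy, sellers receive Ps = Pb + 43 for each unit, where Pb is the price buyers pay.
Supply in terms of Pb becomes xs = -400 + 5(Pb + 43) = -185 + 5Pb. Setting this equal to demand: 96 - 0.2Pb = -185 + 5Pb, so Pb = 1405/26.
Sellers receive Ps = 1405/26 + 43 = 2523/26; x' = 96 − 0.2·(1405/26) = 2215/26.
Buyers' price falls by P* − Pb = 1240/13 − 1405/26 = 1075/26; sellers' price rises by Ps − P* = 2523/26 − 1240/13 = 43/26.
So consumers capture (1075/26)/43 = 25/26 of each unit of subsidy.

Consumer share = 25/26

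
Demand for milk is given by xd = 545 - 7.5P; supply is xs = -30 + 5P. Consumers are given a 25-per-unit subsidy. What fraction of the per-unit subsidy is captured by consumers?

Consumer share = 0.4

Pre-subsidy: 545 - 7.5P = -30 + 5P gives P* = 46, x* = 200.
With the rebate, buyers effectively pay Pb = Ps − 25, where Ps is the price sellers receive.
Demand in terms of Ps becomes xd = 545 − 7.5(Ps − 25) = 732.5 - 7.5Ps. Setting this equal to supply: 732.5 - 7.5Ps = -30 + 5Ps, so Ps = 61.
Buyers pay Pb = 61 − 25 = 36; x' = -30 + 5·61 = 275.
Buyers' price falls by P* − Pb = 46 − 36 = 10; sellers' price rises by Ps − P* = 61 − 46 = 15.
So consumers capture 10/25 = 0.4 of each unit of subsidy.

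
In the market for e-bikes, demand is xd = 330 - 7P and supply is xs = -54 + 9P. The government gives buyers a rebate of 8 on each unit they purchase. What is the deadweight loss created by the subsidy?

Deadweight loss = 126

Pre-subsidy: 330 - 7P = -54 + 9P gives P* = 24, x* = 162.
With the rebate, buyers effectively pay Pb = Ps − 8, where Ps is the price sellers receive.
Demand in terms of Ps becomes xd = 330 − 7(Ps − 8) = 386 - 7Ps. Setting this equal to supply: 386 - 7Ps = -54 + 9Ps, so Ps = 27.5.
Buyers pay Pb = 27.5 − 8 = 19.5; x' = -54 + 9·27.5 = 193.5.
The subsidy expands output by 193.5 − 162 = 31.5 past the efficient level; on those units the gap between marginal cost and willingness to pay runs from 0 up to 8.
DWL = ½ × 8 × 31.5 = 126.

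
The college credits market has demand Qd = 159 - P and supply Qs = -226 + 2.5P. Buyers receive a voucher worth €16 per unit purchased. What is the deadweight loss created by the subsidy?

Pre-subsidy: 159 - P = -226 + 2.5P gives P* = 110, Q* = 49.
With the rebate, buyers effectively pay Pb = Ps − 16, where Ps is the price sellers receive.
Demand in terms of Ps becomes Qd = 159 − 1(Ps − 16) = 175 - Ps. Setting this equal to supply: 175 - Ps = -226 + 2.5Ps, so Ps = 802/7.
Buyers pay Pb = 802/7 − 16 = 690/7; Q' = -226 + 2.5·(802/7) = 423/7.
The subsidy expands output by 423/7 − 49 = 80/7 past the efficient level; on those units the gap between marginal cost and willingness to pay runs from 0 up to 16.
DWL = ½ × 16 × 80/7 = 640/7.

Deadweight loss = 640/7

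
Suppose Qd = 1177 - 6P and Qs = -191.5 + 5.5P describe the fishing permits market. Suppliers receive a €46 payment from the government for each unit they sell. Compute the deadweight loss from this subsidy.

Deadweight loss = €3036

Pre-subsidy: 1177 - 6P = -191.5 + 5.5P gives P* = 119, Q* = 463.
With the subsidy, sellers receive Ps = Pb + 46 for each unit, where Pb is the price buyers pay.
Supply in terms of Pb becomes Qs = -191.5 + 5.5(Pb + 46) = 61.5 + 5.5Pb. Setting this equal to demand: 1177 - 6Pb = 61.5 + 5.5Pb, so Pb = 97.
Sellers receive Ps = 97 + 46 = 143; Q' = 1177 − 6·97 = 595.
The subsidy expands output by 595 − 463 = 132 past the efficient level; on those units the gap between marginal cost and willingness to pay runs from 0 up to 46.
DWL = ½ × 46 × 132 = 3036.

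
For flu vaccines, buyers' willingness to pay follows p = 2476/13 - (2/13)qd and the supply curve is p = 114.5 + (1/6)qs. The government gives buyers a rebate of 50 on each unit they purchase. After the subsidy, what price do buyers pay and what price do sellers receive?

Buyers pay 130; sellers receive 180

Pre-subsidy: 2476/13 - (2/13)q = 114.5 + (1/6)q gives q* = 237 and p* = 154.
With the rebate, buyers effectively pay pb = ps − 50, where ps is the price sellers receive.
On the curves, pb = 2476/13 - (2/13)q and ps = 114.5 + (1/6)q; the wedge ps − pb = 50 gives 114.5 + (1/6)q − (2476/13 - (2/13)q) = 50, so q' = 393.
Then pb = 2476/13 − (2/13)·393 = 130 and ps = 114.5 + (1/6)·393 = 180.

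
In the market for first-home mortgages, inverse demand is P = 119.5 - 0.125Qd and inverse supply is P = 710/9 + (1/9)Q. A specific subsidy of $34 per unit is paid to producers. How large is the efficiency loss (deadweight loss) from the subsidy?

Deadweight loss = $2448

Pre-subsidy: 119.5 - 0.125Q = 710/9 + (1/9)Q gives Q* = 172 and P* = 98.
With the subsidy, sellers receive Ps = Pb + 34 for each unit, where Pb is the price buyers pay.
On the curves, Pb = 119.5 - 0.125Q and Ps = 710/9 + (1/9)Q; the wedge Ps − Pb = 34 gives 710/9 + (1/9)Q − (119.5 - 0.125Q) = 34, so Q' = 316.
Then Pb = 119.5 − 0.125·316 = 80 and Ps = 710/9 + (1/9)·316 = 114.
The subsidy expands output by 316 − 172 = 144 past the efficient level; on those units the gap between marginal cost and willingness to pay runs from 0 up to 34.
DWL = ½ × 34 × 144 = 2448.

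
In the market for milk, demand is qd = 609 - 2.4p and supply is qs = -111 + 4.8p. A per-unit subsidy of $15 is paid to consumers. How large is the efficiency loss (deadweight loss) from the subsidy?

Pre-subsidy: 609 - 2.4p = -111 + 4.8p gives p* = 100, q* = 369.
With the rebate, buyers effectively pay pb = ps − 15, where ps is the price sellers receive.
Demand in terms of ps becomes qd = 609 − 2.4(ps − 15) = 645 - 2.4ps. Setting this equal to supply: 645 - 2.4ps = -111 + 4.8ps, so ps = 105.
Buyers pay pb = 105 − 15 = 90; q' = -111 + 4.8·105 = 393.
The subsidy expands output by 393 − 369 = 24 past the efficient level; on those units the gap between marginal cost and willingness to pay runs from 0 up to 15.
DWL = ½ × 15 × 24 = 180.

Deadweight loss = $180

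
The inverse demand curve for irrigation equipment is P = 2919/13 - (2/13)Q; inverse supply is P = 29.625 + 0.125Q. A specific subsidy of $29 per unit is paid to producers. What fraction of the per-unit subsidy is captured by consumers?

Pre-subsidy: 2919/13 - (2/13)Q = 29.625 + 0.125Q gives Q* = 699 and P* = 117.
With the subsidy, sellers receive Ps = Pb + 29 for each unit, where Pb is the price buyers pay.
On the curves, Pb = 2919/13 - (2/13)Q and Ps = 29.625 + 0.125Q; the wedge Ps − Pb = 29 gives 29.625 + 0.125Q − (2919/13 - (2/13)Q) = 29, so Q' = 803.
Then Pb = 2919/13 − (2/13)·803 = 101 and Ps = 29.625 + 0.125·803 = 130.
Buyers' price falls by P* − Pb = 117 − 101 = 16; sellers' price rises by Ps − P* = 130 − 117 = 13.
So consumers capture 16/29 = 16/29 of each unit of subsidy.

Consumer share = 16/29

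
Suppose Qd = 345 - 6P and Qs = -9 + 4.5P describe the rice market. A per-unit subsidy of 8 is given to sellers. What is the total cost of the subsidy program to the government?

Pre-subsidy: 345 - 6P = -9 + 4.5P gives P* = 236/7, Q* = 999/7.
With the subsidy, sellers receive Ps = Pb + 8 for each unit, where Pb is the price buyers pay.
Supply in terms of Pb becomes Qs = -9 + 4.5(Pb + 8) = 27 + 4.5Pb. Setting this equal to demand: 345 - 6Pb = 27 + 4.5Pb, so Pb = 212/7.
Sellers receive Ps = 212/7 + 8 = 268/7; Q' = 345 − 6·(212/7) = 1143/7.
Government outlay = subsidy × quantity = 8 × 1143/7 = 9144/7.

Government cost = 9144/7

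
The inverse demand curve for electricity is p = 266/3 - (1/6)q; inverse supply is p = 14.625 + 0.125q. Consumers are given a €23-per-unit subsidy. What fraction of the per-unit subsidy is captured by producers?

Pre-subsidy: 266/3 - (1/6)q = 14.625 + 0.125q gives q* = 1777/7 and p* = 649/14.
With the rebate, buyers effectively pay pb = ps − 23, where ps is the price sellers receive.
On the curves, pb = 266/3 - (1/6)q and ps = 14.625 + 0.125q; the wedge ps − pb = 23 gives 14.625 + 0.125q − (266/3 - (1/6)q) = 23, so q' = 2329/7.
Then pb = 266/3 − (1/6)·(2329/7) = 465/14 and ps = 14.625 + 0.125·(2329/7) = 787/14.
Buyers' price falls by p* − pb = 649/14 − 465/14 = 92/7; sellers' price rises by ps − p* = 787/14 − 649/14 = 69/7.
So producers capture (69/7)/23 = 3/7 of each unit of subsidy.

Producer share = 3/7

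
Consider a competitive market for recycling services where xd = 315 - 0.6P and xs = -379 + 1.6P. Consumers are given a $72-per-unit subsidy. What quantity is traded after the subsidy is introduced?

Pre-subsidy: 315 - 0.6P = -379 + 1.6P gives P* = 3470/11, x* = 1383/11.
With the rebate, buyers effectively pay Pb = Ps − 72, where Ps is the price sellers receive.
Demand in terms of Ps becomes xd = 315 − 0.6(Ps − 72) = 358.2 - 0.6Ps. Setting this equal to supply: 358.2 - 0.6Ps = -379 + 1.6Ps, so Ps = 3686/11.
Buyers pay Pb = 3686/11 − 72 = 2894/11; x' = -379 + 1.6·(3686/11) = 8643/55.

x' = 8643/55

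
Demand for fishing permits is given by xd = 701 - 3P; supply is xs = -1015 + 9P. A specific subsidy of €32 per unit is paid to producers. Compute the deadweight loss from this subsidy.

Pre-subsidy: 701 - 3P = -1015 + 9P gives P* = 143, x* = 272.
With the subsidy, sellers receive Ps = Pb + 32 for each unit, where Pb is the price buyers pay.
Supply in terms of Pb becomes xs = -1015 + 9(Pb + 32) = -727 + 9Pb. Setting this equal to demand: 701 - 3Pb = -727 + 9Pb, so Pb = 119.
Sellers receive Ps = 119 + 32 = 151; x' = 701 − 3·119 = 344.
The subsidy expands output by 344 − 272 = 72 past the efficient level; on those units the gap between marginal cost and willingness to pay runs from 0 up to 32.
DWL = ½ × 32 × 72 = 1152.

Deadweight loss = €1152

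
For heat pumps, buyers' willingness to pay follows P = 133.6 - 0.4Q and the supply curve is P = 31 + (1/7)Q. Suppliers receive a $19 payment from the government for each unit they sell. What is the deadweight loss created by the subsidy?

Pre-subsidy: 133.6 - 0.4Q = 31 + (1/7)Q gives Q* = 189 and P* = 58.
With the subsidy, sellers receive Ps = Pb + 19 for each unit, where Pb is the price buyers pay.
On the curves, Pb = 133.6 - 0.4Q and Ps = 31 + (1/7)Q; the wedge Ps − Pb = 19 gives 31 + (1/7)Q − (133.6 - 0.4Q) = 19, so Q' = 224.
Then Pb = 133.6 − 0.4·224 = 44 and Ps = 31 + (1/7)·224 = 63.
The subsidy expands output by 224 − 189 = 35 past the efficient level; on those units the gap between marginal cost and willingness to pay runs from 0 up to 19.
DWL = ½ × 19 × 35 = 332.5.

Deadweight loss = $332.5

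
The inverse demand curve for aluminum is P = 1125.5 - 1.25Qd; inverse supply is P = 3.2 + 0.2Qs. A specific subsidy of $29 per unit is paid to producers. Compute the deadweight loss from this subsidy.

Pre-subsidy: 1125.5 - 1.25Q = 3.2 + 0.2Q gives Q* = 774 and P* = 158.
With the subsidy, sellers receive Ps = Pb + 29 for each unit, where Pb is the price buyers pay.
On the curves, Pb = 1125.5 - 1.25Q and Ps = 3.2 + 0.2Q; the wedge Ps − Pb = 29 gives 3.2 + 0.2Q − (1125.5 - 1.25Q) = 29, so Q' = 794.
Then Pb = 1125.5 − 1.25·794 = 133 and Ps = 3.2 + 0.2·794 = 162.
The subsidy expands output by 794 − 774 = 20 past the efficient level; on those units the gap between marginal cost and willingness to pay runs from 0 up to 29.
DWL = ½ × 29 × 20 = 290.

Deadweight loss = $290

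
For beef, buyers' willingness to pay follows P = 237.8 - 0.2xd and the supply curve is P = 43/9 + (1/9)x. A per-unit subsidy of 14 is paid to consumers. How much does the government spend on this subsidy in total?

Pre-subsidy: 237.8 - 0.2x = 43/9 + (1/9)x gives x* = 749 and P* = 88.
With the rebate, buyers effectively pay Pb = Ps − 14, where Ps is the price sellers receive.
On the curves, Pb = 237.8 - 0.2x and Ps = 43/9 + (1/9)x; the wedge Ps − Pb = 14 gives 43/9 + (1/9)x − (237.8 - 0.2x) = 14, so x' = 794.
Then Pb = 237.8 − 0.2·794 = 79 and Ps = 43/9 + (1/9)·794 = 93.
Government outlay = subsidy × quantity = 14 × 794 = 11116.

Government cost = 11116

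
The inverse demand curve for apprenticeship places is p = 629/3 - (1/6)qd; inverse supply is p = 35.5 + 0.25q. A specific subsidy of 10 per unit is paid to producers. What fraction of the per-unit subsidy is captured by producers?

Producer share = 0.6

Pre-subsidy: 629/3 - (1/6)q = 35.5 + 0.25q gives q* = 418 and p* = 140.
With the subsidy, sellers receive ps = pb + 10 for each unit, where pb is the price buyers pay.
On the curves, pb = 629/3 - (1/6)q and ps = 35.5 + 0.25q; the wedge ps − pb = 10 gives 35.5 + 0.25q − (629/3 - (1/6)q) = 10, so q' = 442.
Then pb = 629/3 − (1/6)·442 = 136 and ps = 35.5 + 0.25·442 = 146.
Buyers' price falls by p* − pb = 140 − 136 = 4; sellers' price rises by ps − p* = 146 − 140 = 6.
So producers capture 6/10 = 0.6 of each unit of subsidy.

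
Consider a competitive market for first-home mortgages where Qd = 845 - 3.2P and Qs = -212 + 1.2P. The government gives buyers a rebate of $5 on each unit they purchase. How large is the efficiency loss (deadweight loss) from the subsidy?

Deadweight loss = 120/11

Pre-subsidy: 845 - 3.2P = -212 + 1.2P gives P* = 5285/22, Q* = 839/11.
With the rebate, buyers effectively pay Pb = Ps − 5, where Ps is the price sellers receive.
Demand in terms of Ps becomes Qd = 845 − 3.2(Ps − 5) = 861 - 3.2Ps. Setting this equal to supply: 861 - 3.2Ps = -212 + 1.2Ps, so Ps = 5365/22.
Buyers pay Pb = 5365/22 − 5 = 5255/22; Q' = -212 + 1.2·(5365/22) = 887/11.
The subsidy expands output by 887/11 − 839/11 = 48/11 past the efficient level; on those units the gap between marginal cost and willingness to pay runs from 0 up to 5.
DWL = ½ × 5 × 48/11 = 120/11.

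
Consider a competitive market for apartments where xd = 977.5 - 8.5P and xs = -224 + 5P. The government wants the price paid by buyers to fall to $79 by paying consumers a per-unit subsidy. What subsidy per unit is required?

Required subsidy s = $27 per unit

At a buyer price of 79, quantity demanded is 977.5 − 8.5·79 = 306.
Sellers supply 306 only when they receive Ps with -224 + 5·Ps = 306, i.e. Ps = 106.
s = Ps − Pb = 106 − 79 = 27.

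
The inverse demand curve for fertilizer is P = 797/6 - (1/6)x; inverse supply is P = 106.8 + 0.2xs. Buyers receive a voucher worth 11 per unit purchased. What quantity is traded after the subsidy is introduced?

x' = 101

Pre-subsidy: 797/6 - (1/6)x = 106.8 + 0.2x gives x* = 71 and P* = 121.
With the rebate, buyers effectively pay Pb = Ps − 11, where Ps is the price sellers receive.
On the curves, Pb = 797/6 - (1/6)x and Ps = 106.8 + 0.2x; the wedge Ps − Pb = 11 gives 106.8 + 0.2x − (797/6 - (1/6)x) = 11, so x' = 101.
Then Pb = 797/6 − (1/6)·101 = 116 and Ps = 106.8 + 0.2·101 = 127.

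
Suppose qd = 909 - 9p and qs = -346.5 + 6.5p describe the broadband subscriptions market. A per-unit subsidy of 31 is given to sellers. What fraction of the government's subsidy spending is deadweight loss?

DWL / government spending = 13/66

Pre-subsidy: 909 - 9p = -346.5 + 6.5p gives p* = 81, q* = 180.
With the subsidy, sellers receive ps = pb + 31 for each unit, where pb is the price buyers pay.
Supply in terms of pb becomes qs = -346.5 + 6.5(pb + 31) = -145 + 6.5pb. Setting this equal to demand: 909 - 9pb = -145 + 6.5pb, so pb = 68.
Sellers receive ps = 68 + 31 = 99; q' = 909 − 9·68 = 297.
ΔCS = ½(180 + 297)(81 − 68) = 3100.5; ΔPS = ½(180 + 297)(99 − 81) = 4293.
Government spending = 31 × 297 = 9207.
DWL = ½ × 31 × (297 − 180) = 1813.5; fraction = 1813.5 / 9207 = 13/66.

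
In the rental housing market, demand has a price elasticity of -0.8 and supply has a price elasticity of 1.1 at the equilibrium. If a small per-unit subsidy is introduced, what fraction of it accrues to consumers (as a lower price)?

For a small subsidy around the equilibrium, the benefit split depends on the relative slopes, which at a point are proportional to the elasticities.
Buyer share = εs/(εs + |εd|) = 1.1/(1.1 + 0.8) = 11/19; seller share = |εd|/(εs + |εd|) = 8/19.

Consumer share = 11/19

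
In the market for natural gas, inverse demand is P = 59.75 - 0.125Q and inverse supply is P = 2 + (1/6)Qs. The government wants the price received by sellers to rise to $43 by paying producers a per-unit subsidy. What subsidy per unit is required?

Required subsidy s = $14 per unit

At a seller price of 43, quantity supplied is -12 + 6·43 = 246.
Buyers absorb 246 only when they pay Pb = 59.75 − 0.125·246 = 29.
s = Ps − Pb = 43 − 29 = 14.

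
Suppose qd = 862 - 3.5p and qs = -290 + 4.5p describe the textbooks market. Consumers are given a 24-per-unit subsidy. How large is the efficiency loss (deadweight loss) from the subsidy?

Pre-subsidy: 862 - 3.5p = -290 + 4.5p gives p* = 144, q* = 358.
With the rebate, buyers effectively pay pb = ps − 24, where ps is the price sellers receive.
Demand in terms of ps becomes qd = 862 − 3.5(ps − 24) = 946 - 3.5ps. Setting this equal to supply: 946 - 3.5ps = -290 + 4.5ps, so ps = 154.5.
Buyers pay pb = 154.5 − 24 = 130.5; q' = -290 + 4.5·154.5 = 405.25.
The subsidy expands output by 405.25 − 358 = 47.25 past the efficient level; on those units the gap between marginal cost and willingness to pay runs from 0 up to 24.
DWL = ½ × 24 × 47.25 = 567.

Deadweight loss = 567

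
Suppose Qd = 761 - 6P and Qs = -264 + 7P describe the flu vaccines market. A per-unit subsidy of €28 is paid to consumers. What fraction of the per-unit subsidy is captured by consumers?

Pre-subsidy: 761 - 6P = -264 + 7P gives P* = 1025/13, Q* = 3743/13.
With the rebate, buyers effectively pay Pb = Ps − 28, where Ps is the price sellers receive.
Demand in terms of Ps becomes Qd = 761 − 6(Ps − 28) = 929 - 6Ps. Setting this equal to supply: 929 - 6Ps = -264 + 7Ps, so Ps = 1193/13.
Buyers pay Pb = 1193/13 − 28 = 829/13; Q' = -264 + 7·(1193/13) = 4919/13.
Buyers' price falls by P* − Pb = 1025/13 − 829/13 = 196/13; sellers' price rises by Ps − P* = 1193/13 − 1025/13 = 168/13.
So consumers capture (196/13)/28 = 7/13 of each unit of subsidy.

Consumer share = 7/13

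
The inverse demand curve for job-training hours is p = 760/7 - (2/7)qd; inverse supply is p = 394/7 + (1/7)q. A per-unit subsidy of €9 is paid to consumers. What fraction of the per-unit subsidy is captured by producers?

Producer share = 1/3

Pre-subsidy: 760/7 - (2/7)q = 394/7 + (1/7)q gives q* = 122 and p* = 516/7.
With the rebate, buyers effectively pay pb = ps − 9, where ps is the price sellers receive.
On the curves, pb = 760/7 - (2/7)q and ps = 394/7 + (1/7)q; the wedge ps − pb = 9 gives 394/7 + (1/7)q − (760/7 - (2/7)q) = 9, so q' = 143.
Then pb = 760/7 − (2/7)·143 = 474/7 and ps = 394/7 + (1/7)·143 = 537/7.
Buyers' price falls by p* − pb = 516/7 − 474/7 = 6; sellers' price rises by ps − p* = 537/7 − 516/7 = 3.
So producers capture 3/9 = 1/3 of each unit of subsidy.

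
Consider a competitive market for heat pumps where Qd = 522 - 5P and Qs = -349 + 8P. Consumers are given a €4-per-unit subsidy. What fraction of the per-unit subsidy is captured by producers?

Pre-subsidy: 522 - 5P = -349 + 8P gives P* = 67, Q* = 187.
With the rebate, buyers effectively pay Pb = Ps − 4, where Ps is the price sellers receive.
Demand in terms of Ps becomes Qd = 522 − 5(Ps − 4) = 542 - 5Ps. Setting this equal to supply: 542 - 5Ps = -349 + 8Ps, so Ps = 891/13.
Buyers pay Pb = 891/13 − 4 = 839/13; Q' = -349 + 8·(891/13) = 2591/13.
Buyers' price falls by P* − Pb = 67 − 839/13 = 32/13; sellers' price rises by Ps − P* = 891/13 − 67 = 20/13.
So producers capture (20/13)/4 = 5/13 of each unit of subsidy.

Producer share = 5/13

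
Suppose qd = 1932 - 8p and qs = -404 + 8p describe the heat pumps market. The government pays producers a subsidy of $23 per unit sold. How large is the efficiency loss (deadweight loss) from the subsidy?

Pre-subsidy: 1932 - 8p = -404 + 8p gives p* = 146, q* = 764.
With the subsidy, sellers receive ps = pb + 23 for each unit, where pb is the price buyers pay.
Supply in terms of pb becomes qs = -404 + 8(pb + 23) = -220 + 8pb. Setting this equal to demand: 1932 - 8pb = -220 + 8pb, so pb = 134.5.
Sellers receive ps = 134.5 + 23 = 157.5; q' = 1932 − 8·134.5 = 856.
The subsidy expands output by 856 − 764 = 92 past the efficient level; on those units the gap between marginal cost and willingness to pay runs from 0 up to 23.
DWL = ½ × 23 × 92 = 1058.

Deadweight loss = $1058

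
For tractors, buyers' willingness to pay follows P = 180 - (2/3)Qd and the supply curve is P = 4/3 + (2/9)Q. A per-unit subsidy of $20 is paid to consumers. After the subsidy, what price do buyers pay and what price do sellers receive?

Pre-subsidy: 180 - (2/3)Q = 4/3 + (2/9)Q gives Q* = 201 and P* = 46.
With the rebate, buyers effectively pay Pb = Ps − 20, where Ps is the price sellers receive.
On the curves, Pb = 180 - (2/3)Q and Ps = 4/3 + (2/9)Q; the wedge Ps − Pb = 20 gives 4/3 + (2/9)Q − (180 - (2/3)Q) = 20, so Q' = 223.5.
Then Pb = 180 − (2/3)·223.5 = 31 and Ps = 4/3 + (2/9)·223.5 = 51.

Buyers pay $31; sellers receive $51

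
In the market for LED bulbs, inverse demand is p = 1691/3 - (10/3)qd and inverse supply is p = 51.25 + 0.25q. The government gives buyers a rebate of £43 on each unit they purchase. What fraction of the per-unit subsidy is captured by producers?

Producer share = 3/43

Pre-subsidy: 1691/3 - (10/3)q = 51.25 + 0.25q gives q* = 143 and p* = 87.
With the rebate, buyers effectively pay pb = ps − 43, where ps is the price sellers receive.
On the curves, pb = 1691/3 - (10/3)q and ps = 51.25 + 0.25q; the wedge ps − pb = 43 gives 51.25 + 0.25q − (1691/3 - (10/3)q) = 43, so q' = 155.
Then pb = 1691/3 − (10/3)·155 = 47 and ps = 51.25 + 0.25·155 = 90.
Buyers' price falls by p* − pb = 87 − 47 = 40; sellers' price rises by ps − p* = 90 − 87 = 3.
So producers capture 3/43 = 3/43 of each unit of subsidy.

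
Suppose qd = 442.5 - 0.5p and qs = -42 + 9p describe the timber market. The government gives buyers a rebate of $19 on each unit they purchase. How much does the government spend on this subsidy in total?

Government cost = $8094

Pre-subsidy: 442.5 - 0.5p = -42 + 9p gives p* = 51, q* = 417.
With the rebate, buyers effectively pay pb = ps − 19, where ps is the price sellers receive.
Demand in terms of ps becomes qd = 442.5 − 0.5(ps − 19) = 452 - 0.5ps. Setting this equal to supply: 452 - 0.5ps = -42 + 9ps, so ps = 52.
Buyers pay pb = 52 − 19 = 33; q' = -42 + 9·52 = 426.
Government outlay = subsidy × quantity = 19 × 426 = 8094.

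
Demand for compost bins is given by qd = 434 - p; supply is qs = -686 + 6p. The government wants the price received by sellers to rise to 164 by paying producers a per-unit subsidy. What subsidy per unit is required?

Required subsidy s = 28 per unit

At a seller price of 164, quantity supplied is -686 + 6·164 = 298.
Buyers absorb 298 only when they pay pb with 434 − 1·pb = 298, i.e. pb = 136.
s = ps − pb = 164 − 136 = 28.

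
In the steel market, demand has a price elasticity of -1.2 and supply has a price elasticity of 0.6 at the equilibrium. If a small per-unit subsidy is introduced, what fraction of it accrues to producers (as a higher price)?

Producer share = 2/3

For a small subsidy around the equilibrium, the benefit split depends on the relative slopes, which at a point are proportional to the elasticities.
Buyer share = εs/(εs + |εd|) = 0.6/(0.6 + 1.2) = 1/3; seller share = |εd|/(εs + |εd|) = 2/3.
So producers capture 2/3 of the subsidy.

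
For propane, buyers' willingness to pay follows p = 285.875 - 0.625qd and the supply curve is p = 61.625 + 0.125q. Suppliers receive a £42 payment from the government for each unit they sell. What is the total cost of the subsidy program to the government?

Government cost = £14910

Pre-subsidy: 285.875 - 0.625q = 61.625 + 0.125q gives q* = 299 and p* = 99.
With the subsidy, sellers receive ps = pb + 42 for each unit, where pb is the price buyers pay.
On the curves, pb = 285.875 - 0.625q and ps = 61.625 + 0.125q; the wedge ps − pb = 42 gives 61.625 + 0.125q − (285.875 - 0.625q) = 42, so q' = 355.
Then pb = 285.875 − 0.625·355 = 64 and ps = 61.625 + 0.125·355 = 106.
Government outlay = subsidy × quantity = 42 × 355 = 14910.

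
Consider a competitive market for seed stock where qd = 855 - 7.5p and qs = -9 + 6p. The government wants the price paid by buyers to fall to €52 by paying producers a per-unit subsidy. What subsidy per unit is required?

Required subsidy s = €27 per unit

At a buyer price of 52, quantity demanded is 855 − 7.5·52 = 465.
Sellers supply 465 only when they receive ps with -9 + 6·ps = 465, i.e. ps = 79.
s = ps − pb = 79 − 52 = 27.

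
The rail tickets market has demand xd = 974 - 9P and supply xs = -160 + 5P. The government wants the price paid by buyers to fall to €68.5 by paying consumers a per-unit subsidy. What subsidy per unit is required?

Required subsidy s = €35 per unit

At a buyer price of 68.5, quantity demanded is 974 − 9·68.5 = 357.5.
Sellers supply 357.5 only when they receive Ps with -160 + 5·Ps = 357.5, i.e. Ps = 103.5.
s = Ps − Pb = 103.5 − 68.5 = 35.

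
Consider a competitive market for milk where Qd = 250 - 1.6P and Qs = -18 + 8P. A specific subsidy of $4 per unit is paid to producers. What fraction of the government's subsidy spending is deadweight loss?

DWL / government spending = 1/79

Pre-subsidy: 250 - 1.6P = -18 + 8P gives P* = 335/12, Q* = 616/3.
With the subsidy, sellers receive Ps = Pb + 4 for each unit, where Pb is the price buyers pay.
Supply in terms of Pb becomes Qs = -18 + 8(Pb + 4) = 14 + 8Pb. Setting this equal to demand: 250 - 1.6Pb = 14 + 8Pb, so Pb = 295/12.
Sellers receive Ps = 295/12 + 4 = 343/12; Q' = 250 − 1.6·(295/12) = 632/3.
ΔCS = ½(616/3 + 632/3)(335/12 − 295/12) = 2080/3; ΔPS = ½(616/3 + 632/3)(343/12 − 335/12) = 416/3.
Government spending = 4 × 632/3 = 2528/3.
DWL = ½ × 4 × (632/3 − 616/3) = 32/3; fraction = (32/3) / (2528/3) = 1/79.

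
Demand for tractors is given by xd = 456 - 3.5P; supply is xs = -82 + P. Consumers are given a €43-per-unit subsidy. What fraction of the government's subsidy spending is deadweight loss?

Pre-subsidy: 456 - 3.5P = -82 + P gives P* = 1076/9, x* = 338/9.
With the rebate, buyers effectively pay Pb = Ps − 43, where Ps is the price sellers receive.
Demand in terms of Ps becomes xd = 456 − 3.5(Ps − 43) = 606.5 - 3.5Ps. Setting this equal to supply: 606.5 - 3.5Ps = -82 + Ps, so Ps = 153.
Buyers pay Pb = 153 − 43 = 110; x' = -82 + 1·153 = 71.
ΔCS = ½(338/9 + 71)(1076/9 − 110) = 42011/81; ΔPS = ½(338/9 + 71)(153 − 1076/9) = 294077/162.
Government spending = 43 × 71 = 3053.
DWL = ½ × 43 × (71 − 338/9) = 12943/18; fraction = (12943/18) / 3053 = 301/1278.

DWL / government spending = 301/1278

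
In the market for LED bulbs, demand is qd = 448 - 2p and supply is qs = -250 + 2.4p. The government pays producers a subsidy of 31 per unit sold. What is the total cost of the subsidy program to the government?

Pre-subsidy: 448 - 2p = -250 + 2.4p gives p* = 1745/11, q* = 1438/11.
With the subsidy, sellers receive ps = pb + 31 for each unit, where pb is the price buyers pay.
Supply in terms of pb becomes qs = -250 + 2.4(pb + 31) = -175.6 + 2.4pb. Setting this equal to demand: 448 - 2pb = -175.6 + 2.4pb, so pb = 1559/11.
Sellers receive ps = 1559/11 + 31 = 1900/11; q' = 448 − 2·(1559/11) = 1810/11.
Government outlay = subsidy × quantity = 31 × 1810/11 = 56110/11.

Government cost = 56110/11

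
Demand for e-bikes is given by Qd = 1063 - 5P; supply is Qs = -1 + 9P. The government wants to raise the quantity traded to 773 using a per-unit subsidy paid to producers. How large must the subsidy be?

Required subsidy s = 28 per unit

At Q = 773, invert demand for the buyer price: Pb = (1063 − 773)/5 = 58; invert supply for the seller price: Ps = (773 − (-1))/9 = 86.
The subsidy must fill the gap: s = Ps − Pb = 86 − 58 = 28.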